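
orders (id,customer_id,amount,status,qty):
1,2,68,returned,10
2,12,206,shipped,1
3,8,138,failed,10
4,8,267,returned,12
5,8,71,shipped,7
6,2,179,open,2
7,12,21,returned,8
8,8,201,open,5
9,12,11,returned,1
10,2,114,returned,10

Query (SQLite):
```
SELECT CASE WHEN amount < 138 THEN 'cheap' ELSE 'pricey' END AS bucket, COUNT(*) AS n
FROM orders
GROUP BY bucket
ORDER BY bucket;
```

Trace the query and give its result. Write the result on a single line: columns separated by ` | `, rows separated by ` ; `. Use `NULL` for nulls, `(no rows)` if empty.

Bucket rows by amount < 138 → 'cheap' else 'pricey'; count each bucket.

cheap | 5 ; pricey | 5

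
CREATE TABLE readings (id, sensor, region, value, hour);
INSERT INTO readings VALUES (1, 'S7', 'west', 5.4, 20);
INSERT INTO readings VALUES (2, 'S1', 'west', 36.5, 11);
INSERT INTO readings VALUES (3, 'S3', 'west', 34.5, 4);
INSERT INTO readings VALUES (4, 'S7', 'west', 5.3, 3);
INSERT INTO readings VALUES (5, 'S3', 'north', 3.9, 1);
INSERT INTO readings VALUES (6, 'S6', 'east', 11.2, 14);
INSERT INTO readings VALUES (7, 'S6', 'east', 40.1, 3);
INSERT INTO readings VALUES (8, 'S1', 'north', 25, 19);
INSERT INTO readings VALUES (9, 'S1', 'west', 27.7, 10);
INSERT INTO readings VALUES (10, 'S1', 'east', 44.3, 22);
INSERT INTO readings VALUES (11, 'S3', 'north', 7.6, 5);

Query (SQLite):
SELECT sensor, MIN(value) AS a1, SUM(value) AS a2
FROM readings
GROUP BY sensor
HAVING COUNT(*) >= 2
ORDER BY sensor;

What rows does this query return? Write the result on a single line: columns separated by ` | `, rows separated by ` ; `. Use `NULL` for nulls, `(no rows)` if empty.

Group readings by sensor.
Per group compute: MIN(value), SUM(value).
HAVING: drop groups with fewer than 2 rows.
  S1: ids {2, 8, 9, 10} → MIN(value)=25, SUM(value)=133.5
  S3: ids {3, 5, 11} → MIN(value)=3.9, SUM(value)=46
  S6: ids {6, 7} → MIN(value)=11.2, SUM(value)=51.3
  S7: ids {1, 4} → MIN(value)=5.3, SUM(value)=10.7

S1 | 25 | 133.5 ; S3 | 3.9 | 46 ; S6 | 11.2 | 51.3 ; S7 | 5.3 | 10.7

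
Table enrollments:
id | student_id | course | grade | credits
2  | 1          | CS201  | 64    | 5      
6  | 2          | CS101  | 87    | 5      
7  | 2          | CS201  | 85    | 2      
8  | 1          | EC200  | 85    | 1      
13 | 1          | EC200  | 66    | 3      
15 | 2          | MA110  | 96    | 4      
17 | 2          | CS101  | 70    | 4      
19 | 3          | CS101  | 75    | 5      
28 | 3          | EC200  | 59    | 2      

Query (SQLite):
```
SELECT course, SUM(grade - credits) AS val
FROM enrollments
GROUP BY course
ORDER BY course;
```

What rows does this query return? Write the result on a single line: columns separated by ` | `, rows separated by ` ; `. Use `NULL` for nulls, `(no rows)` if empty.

CS101 | 218 ; CS201 | 142 ; EC200 | 204 ; MA110 | 92

For each row compute grade - credits.
Group by course; take SUM of the expression per group.
  CS101: ids {6, 17, 19} → SUM(grade - credits)=218
  CS201: ids {2, 7} → SUM(grade - credits)=142
  EC200: ids {8, 13, 28} → SUM(grade - credits)=204
  MA110: ids {15} → SUM(grade - credits)=92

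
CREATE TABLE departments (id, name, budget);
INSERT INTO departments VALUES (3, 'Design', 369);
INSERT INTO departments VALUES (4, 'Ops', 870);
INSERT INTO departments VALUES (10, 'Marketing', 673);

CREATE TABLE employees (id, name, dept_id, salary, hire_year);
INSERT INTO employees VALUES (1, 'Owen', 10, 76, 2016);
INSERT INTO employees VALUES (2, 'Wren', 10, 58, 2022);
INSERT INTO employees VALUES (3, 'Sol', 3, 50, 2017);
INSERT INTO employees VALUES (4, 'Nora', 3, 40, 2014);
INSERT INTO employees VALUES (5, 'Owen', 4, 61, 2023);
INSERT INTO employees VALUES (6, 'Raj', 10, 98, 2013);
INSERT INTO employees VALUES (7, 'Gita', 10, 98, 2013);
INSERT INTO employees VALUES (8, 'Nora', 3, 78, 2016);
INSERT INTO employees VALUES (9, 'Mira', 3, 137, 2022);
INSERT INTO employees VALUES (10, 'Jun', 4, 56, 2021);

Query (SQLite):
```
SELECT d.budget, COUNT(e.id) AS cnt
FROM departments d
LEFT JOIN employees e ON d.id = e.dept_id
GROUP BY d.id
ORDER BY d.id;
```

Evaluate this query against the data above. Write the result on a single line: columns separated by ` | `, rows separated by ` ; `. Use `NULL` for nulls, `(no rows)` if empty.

369 | 4 ; 870 | 2 ; 673 | 4

LEFT JOIN keeps every departments row; unmatched ones get NULL for employees columns.
Group by departments.id and compute COUNT(e.id). COUNT(col) of an all-NULL group is 0.
  3: ids {3, 4, 8, 9} → COUNT(e.id)=4
  4: ids {5, 10} → COUNT(e.id)=2
  10: ids {1, 2, 6, 7} → COUNT(e.id)=4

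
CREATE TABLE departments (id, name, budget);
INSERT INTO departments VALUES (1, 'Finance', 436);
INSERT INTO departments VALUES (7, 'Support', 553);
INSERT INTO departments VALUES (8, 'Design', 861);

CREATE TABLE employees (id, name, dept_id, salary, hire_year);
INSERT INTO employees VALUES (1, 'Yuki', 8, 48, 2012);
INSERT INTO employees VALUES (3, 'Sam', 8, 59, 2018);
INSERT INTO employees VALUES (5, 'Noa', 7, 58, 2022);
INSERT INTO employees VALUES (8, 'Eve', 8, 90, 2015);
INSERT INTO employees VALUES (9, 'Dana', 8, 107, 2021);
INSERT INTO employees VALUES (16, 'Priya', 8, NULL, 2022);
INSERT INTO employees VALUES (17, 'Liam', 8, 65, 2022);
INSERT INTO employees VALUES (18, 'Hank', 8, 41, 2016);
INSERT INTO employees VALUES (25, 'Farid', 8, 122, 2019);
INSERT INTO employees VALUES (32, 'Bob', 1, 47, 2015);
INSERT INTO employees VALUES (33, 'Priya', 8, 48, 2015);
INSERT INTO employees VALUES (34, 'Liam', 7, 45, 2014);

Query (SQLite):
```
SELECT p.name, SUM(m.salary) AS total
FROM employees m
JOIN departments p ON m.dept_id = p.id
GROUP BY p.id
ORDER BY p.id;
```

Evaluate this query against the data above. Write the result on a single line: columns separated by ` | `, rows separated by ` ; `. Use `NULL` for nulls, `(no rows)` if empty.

Finance | 47 ; Support | 103 ; Design | 580

Join each employees row to its departments via dept_id.
Group joined rows by departments.id; compute SUM(m.salary) per group.
  1: ids {32} → SUM(m.salary)=47
  7: ids {5, 34} → SUM(m.salary)=103
  8: ids {1, 3, 8, 9, 16, 17, 18, 25, 33} → SUM(m.salary)=580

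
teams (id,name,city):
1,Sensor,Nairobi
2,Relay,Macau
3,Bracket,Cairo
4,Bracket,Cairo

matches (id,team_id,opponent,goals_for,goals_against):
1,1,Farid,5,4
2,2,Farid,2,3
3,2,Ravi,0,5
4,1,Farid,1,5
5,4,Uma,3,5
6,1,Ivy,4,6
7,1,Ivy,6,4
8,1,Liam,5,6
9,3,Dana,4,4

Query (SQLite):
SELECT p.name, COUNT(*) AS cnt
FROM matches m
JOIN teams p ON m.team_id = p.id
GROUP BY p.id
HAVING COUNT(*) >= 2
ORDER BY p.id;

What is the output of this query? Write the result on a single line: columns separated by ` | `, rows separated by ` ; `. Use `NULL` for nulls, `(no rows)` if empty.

Sensor | 5 ; Relay | 2

Join each matches row to its teams via team_id.
Group joined rows by teams.id; compute COUNT(*) per group.
HAVING: keep groups with count ≥ 2.
  1: ids {1, 4, 6, 7, 8} → COUNT(*)=5
  2: ids {2, 3} → COUNT(*)=2
  3: ids {9} → COUNT(*)=1
  4: ids {5} → COUNT(*)=1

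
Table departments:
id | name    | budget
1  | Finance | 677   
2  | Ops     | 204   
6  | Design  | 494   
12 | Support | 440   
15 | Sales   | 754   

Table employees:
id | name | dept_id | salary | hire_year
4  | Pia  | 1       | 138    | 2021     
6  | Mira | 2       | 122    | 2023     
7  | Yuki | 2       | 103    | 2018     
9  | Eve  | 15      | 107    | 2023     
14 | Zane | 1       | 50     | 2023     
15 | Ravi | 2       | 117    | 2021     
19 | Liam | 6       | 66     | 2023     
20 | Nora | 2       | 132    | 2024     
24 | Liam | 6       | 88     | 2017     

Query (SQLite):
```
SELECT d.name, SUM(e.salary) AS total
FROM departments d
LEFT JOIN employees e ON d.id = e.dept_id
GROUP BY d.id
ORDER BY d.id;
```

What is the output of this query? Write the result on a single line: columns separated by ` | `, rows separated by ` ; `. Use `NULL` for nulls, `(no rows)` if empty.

Finance | 188 ; Ops | 474 ; Design | 154 ; Support | NULL ; Sales | 107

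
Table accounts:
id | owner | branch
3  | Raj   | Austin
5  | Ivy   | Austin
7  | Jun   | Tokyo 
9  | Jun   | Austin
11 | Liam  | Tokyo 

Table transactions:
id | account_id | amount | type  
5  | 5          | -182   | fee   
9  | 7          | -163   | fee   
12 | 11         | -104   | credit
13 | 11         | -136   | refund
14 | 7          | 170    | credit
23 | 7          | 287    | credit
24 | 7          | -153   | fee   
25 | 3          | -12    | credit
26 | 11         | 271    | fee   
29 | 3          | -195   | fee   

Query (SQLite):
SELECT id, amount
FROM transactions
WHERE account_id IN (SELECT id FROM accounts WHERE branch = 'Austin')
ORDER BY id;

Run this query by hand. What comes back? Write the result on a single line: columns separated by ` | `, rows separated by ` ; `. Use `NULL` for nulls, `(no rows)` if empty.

5 | -182 ; 25 | -12 ; 29 | -195

Inner query: accounts.id where branch = 'Austin'.
Outer: keep transactions rows whose account_id is in that set.
Inner query → {3, 5, 9}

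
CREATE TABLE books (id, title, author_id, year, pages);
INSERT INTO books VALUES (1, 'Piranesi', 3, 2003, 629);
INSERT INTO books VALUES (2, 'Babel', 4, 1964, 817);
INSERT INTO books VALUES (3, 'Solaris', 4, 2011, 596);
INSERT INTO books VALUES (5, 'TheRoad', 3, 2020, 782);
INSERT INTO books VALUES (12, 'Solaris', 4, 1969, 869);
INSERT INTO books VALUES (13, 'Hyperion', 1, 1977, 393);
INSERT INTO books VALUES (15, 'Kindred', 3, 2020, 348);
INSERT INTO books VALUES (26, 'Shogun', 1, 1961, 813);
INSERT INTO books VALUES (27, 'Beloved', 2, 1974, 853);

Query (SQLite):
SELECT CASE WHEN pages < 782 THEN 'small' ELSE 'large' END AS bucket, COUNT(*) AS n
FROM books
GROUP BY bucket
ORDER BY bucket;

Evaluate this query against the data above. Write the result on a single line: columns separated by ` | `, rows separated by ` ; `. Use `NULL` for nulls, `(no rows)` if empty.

large | 5 ; small | 4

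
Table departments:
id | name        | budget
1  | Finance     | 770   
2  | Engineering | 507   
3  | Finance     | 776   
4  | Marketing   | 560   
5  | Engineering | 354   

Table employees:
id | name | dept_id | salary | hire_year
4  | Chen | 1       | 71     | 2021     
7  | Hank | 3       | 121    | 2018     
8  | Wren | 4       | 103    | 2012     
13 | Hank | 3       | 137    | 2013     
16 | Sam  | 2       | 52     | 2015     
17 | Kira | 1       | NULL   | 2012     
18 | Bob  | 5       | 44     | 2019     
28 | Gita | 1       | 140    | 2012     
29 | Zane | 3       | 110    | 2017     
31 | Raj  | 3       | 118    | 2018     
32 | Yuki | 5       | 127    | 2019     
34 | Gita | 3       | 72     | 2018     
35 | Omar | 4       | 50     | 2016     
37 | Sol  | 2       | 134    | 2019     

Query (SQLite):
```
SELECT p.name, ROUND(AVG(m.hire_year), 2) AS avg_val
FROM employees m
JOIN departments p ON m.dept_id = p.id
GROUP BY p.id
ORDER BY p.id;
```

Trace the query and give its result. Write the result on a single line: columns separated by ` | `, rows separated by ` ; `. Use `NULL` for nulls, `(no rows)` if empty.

Join each employees row to its departments via dept_id.
Group joined rows by departments.id; compute ROUND(AVG(m.hire_year), 2) per group.
  1: ids {4, 17, 28} → ROUND(AVG(m.hire_year), 2)=2015
  2: ids {16, 37} → ROUND(AVG(m.hire_year), 2)=2017
  3: ids {7, 13, 29, 31, 34} → ROUND(AVG(m.hire_year), 2)=2016.8
  4: ids {8, 35} → ROUND(AVG(m.hire_year), 2)=2014
  5: ids {18, 32} → ROUND(AVG(m.hire_year), 2)=2019

Finance | 2015 ; Engineering | 2017 ; Finance | 2016.8 ; Marketing | 2014 ; Engineering | 2019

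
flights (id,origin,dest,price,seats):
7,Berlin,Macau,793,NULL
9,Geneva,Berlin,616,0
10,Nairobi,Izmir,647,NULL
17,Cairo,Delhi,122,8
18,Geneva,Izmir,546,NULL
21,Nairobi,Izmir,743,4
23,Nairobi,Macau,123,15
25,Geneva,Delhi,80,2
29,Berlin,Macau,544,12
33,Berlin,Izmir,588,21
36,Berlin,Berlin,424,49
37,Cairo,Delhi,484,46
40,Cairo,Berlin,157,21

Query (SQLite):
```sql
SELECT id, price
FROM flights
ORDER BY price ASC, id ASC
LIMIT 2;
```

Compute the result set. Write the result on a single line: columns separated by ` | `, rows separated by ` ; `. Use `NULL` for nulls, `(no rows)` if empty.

Sort by price asc, tiebreak id asc: (80, id=25), (122, id=17), (123, id=23), (157, id=40), (424, id=36) …. Take first 2.

25 | 80 ; 17 | 122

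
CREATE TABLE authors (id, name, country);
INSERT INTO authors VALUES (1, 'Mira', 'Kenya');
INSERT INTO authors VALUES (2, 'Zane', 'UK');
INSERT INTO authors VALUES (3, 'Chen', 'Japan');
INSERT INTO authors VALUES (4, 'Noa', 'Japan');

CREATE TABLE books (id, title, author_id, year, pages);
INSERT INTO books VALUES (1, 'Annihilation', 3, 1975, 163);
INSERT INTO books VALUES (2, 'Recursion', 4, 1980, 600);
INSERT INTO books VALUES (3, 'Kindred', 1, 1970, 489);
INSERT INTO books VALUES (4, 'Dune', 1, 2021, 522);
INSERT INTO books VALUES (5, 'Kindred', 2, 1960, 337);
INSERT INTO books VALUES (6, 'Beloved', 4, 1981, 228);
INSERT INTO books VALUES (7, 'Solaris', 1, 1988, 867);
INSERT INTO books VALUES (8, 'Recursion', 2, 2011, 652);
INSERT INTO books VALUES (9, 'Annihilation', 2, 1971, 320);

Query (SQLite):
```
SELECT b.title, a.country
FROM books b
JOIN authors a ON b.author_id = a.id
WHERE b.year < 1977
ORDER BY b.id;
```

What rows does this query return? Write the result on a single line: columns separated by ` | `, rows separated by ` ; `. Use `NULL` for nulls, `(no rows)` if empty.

Annihilation | Japan ; Kindred | Kenya ; Kindred | UK ; Annihilation | UK

Each books row matches the authors row where author_id = authors.id.
Then keep rows with b.year < 1977.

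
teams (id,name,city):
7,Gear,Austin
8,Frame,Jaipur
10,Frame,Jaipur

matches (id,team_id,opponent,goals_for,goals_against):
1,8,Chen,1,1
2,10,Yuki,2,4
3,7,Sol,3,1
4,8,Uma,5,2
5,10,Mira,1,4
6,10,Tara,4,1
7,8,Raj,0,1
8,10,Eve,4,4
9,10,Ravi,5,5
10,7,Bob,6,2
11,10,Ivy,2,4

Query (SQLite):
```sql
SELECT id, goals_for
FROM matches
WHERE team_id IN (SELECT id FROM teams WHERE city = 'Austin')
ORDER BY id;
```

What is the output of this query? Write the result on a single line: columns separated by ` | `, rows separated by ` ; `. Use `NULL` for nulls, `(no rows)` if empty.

Inner query: teams.id where city = 'Austin'.
Outer: keep matches rows whose team_id is in that set.
Inner query → {7}

3 | 3 ; 10 | 6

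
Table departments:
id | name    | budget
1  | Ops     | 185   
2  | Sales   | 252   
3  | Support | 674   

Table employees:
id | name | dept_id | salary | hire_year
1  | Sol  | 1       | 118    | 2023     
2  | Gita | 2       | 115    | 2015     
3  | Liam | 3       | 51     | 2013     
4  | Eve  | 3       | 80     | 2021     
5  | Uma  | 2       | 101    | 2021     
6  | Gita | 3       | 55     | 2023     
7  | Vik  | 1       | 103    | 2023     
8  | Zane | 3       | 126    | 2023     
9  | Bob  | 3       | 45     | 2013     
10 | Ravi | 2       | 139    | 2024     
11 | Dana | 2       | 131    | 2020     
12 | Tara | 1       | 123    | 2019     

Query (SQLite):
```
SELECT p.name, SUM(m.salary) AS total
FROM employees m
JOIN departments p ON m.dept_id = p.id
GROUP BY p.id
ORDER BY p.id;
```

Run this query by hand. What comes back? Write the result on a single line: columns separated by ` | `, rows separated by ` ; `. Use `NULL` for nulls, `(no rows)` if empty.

Join each employees row to its departments via dept_id.
Group joined rows by departments.id; compute SUM(m.salary) per group.
  1: ids {1, 7, 12} → SUM(m.salary)=344
  2: ids {2, 5, 10, 11} → SUM(m.salary)=486
  3: ids {3, 4, 6, 8, 9} → SUM(m.salary)=357

Ops | 344 ; Sales | 486 ; Support | 357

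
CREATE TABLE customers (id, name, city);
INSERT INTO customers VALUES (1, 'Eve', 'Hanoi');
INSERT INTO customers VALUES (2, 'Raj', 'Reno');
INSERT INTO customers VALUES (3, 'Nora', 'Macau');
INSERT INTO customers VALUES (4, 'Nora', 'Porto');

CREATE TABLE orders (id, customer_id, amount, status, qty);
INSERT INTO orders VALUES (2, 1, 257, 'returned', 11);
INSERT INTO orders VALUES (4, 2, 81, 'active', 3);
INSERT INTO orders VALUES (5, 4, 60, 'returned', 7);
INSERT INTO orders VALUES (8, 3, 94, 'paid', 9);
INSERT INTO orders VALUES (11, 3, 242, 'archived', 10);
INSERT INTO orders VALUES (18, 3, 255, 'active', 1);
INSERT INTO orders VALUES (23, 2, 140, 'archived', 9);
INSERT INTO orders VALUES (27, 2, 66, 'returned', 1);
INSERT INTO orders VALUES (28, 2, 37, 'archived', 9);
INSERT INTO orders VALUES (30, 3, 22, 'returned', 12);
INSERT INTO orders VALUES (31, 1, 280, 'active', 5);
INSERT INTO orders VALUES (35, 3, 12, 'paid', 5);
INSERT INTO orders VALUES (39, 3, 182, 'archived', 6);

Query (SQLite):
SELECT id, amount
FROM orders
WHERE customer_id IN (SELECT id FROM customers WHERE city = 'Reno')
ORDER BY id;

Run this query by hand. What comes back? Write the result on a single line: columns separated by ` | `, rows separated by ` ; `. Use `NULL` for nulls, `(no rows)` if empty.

Inner query: customers.id where city = 'Reno'.
Outer: keep orders rows whose customer_id is in that set.
Inner query → {2}

4 | 81 ; 23 | 140 ; 27 | 66 ; 28 | 37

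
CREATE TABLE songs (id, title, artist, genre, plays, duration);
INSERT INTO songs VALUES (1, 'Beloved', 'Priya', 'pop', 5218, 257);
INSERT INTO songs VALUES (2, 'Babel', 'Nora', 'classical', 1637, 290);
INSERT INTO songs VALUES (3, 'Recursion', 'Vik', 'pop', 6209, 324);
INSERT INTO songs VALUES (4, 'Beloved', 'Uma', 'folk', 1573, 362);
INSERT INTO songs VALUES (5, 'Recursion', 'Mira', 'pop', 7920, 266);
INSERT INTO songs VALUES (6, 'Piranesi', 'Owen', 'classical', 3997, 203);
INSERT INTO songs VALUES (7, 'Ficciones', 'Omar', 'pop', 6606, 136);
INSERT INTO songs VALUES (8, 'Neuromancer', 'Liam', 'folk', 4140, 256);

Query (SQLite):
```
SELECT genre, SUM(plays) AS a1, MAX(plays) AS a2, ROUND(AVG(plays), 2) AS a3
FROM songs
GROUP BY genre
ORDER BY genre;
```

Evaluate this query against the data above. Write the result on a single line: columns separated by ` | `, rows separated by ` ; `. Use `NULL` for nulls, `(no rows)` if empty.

classical | 5634 | 3997 | 2817 ; folk | 5713 | 4140 | 2856.5 ; pop | 25953 | 7920 | 6488.25

Group songs by genre.
Per group compute: SUM(plays), MAX(plays), ROUND(AVG(plays), 2).
  classical: ids {2, 6} → SUM(plays)=5634, MAX(plays)=3997, ROUND(AVG(plays), 2)=2817
  folk: ids {4, 8} → SUM(plays)=5713, MAX(plays)=4140, ROUND(AVG(plays), 2)=2856.5
  pop: ids {1, 3, 5, 7} → SUM(plays)=25953, MAX(plays)=7920, ROUND(AVG(plays), 2)=6488.25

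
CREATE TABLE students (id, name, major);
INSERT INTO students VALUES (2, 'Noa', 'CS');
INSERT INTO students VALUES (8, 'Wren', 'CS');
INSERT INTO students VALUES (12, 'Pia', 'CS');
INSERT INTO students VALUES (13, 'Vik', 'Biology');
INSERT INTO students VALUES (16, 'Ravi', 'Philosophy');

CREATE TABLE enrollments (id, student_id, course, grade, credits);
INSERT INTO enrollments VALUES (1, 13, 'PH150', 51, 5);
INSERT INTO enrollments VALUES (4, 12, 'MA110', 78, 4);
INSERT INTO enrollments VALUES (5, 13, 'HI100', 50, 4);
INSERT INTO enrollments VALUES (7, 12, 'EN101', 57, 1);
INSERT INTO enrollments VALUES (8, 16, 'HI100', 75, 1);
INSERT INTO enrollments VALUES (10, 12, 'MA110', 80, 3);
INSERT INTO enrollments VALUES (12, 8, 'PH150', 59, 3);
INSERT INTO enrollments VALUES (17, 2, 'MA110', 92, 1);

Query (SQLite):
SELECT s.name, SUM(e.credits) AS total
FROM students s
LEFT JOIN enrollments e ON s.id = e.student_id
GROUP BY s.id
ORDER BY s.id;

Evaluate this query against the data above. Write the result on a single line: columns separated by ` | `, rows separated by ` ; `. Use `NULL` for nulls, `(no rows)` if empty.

LEFT JOIN keeps every students row; unmatched ones get NULL for enrollments columns.
Group by students.id and compute SUM(e.credits). SUM over an all-NULL group is NULL.
  2: ids {17} → SUM(e.credits)=1
  8: ids {12} → SUM(e.credits)=3
  12: ids {4, 7, 10} → SUM(e.credits)=8
  13: ids {1, 5} → SUM(e.credits)=9
  16: ids {8} → SUM(e.credits)=1

Noa | 1 ; Wren | 3 ; Pia | 8 ; Vik | 9 ; Ravi | 1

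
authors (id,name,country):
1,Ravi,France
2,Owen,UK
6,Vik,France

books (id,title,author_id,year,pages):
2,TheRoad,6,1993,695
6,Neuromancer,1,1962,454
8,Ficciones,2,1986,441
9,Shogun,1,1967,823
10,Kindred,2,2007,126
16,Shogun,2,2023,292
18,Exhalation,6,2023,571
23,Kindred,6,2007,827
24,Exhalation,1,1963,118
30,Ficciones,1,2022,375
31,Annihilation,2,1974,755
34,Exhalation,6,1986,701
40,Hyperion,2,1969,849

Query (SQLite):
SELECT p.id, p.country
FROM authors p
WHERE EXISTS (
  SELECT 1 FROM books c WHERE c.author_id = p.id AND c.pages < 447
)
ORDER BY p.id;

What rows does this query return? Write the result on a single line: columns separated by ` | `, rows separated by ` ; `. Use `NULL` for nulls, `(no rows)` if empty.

1 | France ; 2 | UK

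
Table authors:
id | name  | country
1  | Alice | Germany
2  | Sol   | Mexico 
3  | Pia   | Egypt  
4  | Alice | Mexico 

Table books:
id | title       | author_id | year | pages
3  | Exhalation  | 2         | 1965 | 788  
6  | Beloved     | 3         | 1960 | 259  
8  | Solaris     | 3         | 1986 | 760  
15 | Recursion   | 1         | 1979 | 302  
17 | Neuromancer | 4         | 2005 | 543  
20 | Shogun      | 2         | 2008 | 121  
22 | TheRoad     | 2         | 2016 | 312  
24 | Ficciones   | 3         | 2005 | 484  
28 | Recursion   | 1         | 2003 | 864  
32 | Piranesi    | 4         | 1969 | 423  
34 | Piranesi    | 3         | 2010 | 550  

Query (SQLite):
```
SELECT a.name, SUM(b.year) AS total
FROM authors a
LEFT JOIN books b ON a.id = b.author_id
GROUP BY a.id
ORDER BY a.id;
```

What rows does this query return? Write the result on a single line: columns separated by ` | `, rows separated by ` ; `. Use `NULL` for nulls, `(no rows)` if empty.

LEFT JOIN keeps every authors row; unmatched ones get NULL for books columns.
Group by authors.id and compute SUM(b.year). SUM over an all-NULL group is NULL.
  1: ids {15, 28} → SUM(b.year)=3982
  2: ids {3, 20, 22} → SUM(b.year)=5989
  3: ids {6, 8, 24, 34} → SUM(b.year)=7961
  4: ids {17, 32} → SUM(b.year)=3974

Alice | 3982 ; Sol | 5989 ; Pia | 7961 ; Alice | 3974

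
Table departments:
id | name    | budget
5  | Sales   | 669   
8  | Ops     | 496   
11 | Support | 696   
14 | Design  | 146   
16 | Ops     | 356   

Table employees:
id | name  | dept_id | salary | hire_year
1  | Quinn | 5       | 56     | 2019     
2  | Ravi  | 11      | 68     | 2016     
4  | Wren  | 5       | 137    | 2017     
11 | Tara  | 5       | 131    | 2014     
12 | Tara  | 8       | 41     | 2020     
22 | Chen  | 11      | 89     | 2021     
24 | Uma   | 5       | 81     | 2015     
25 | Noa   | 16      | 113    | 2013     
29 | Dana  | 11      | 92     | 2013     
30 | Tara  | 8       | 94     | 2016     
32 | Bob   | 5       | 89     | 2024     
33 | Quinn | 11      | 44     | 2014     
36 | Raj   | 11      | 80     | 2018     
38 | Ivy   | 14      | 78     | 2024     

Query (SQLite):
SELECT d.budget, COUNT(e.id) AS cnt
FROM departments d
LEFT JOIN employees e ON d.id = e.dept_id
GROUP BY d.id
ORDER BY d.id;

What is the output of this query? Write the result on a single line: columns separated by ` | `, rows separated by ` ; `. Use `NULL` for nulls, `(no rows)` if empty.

669 | 5 ; 496 | 2 ; 696 | 5 ; 146 | 1 ; 356 | 1

LEFT JOIN keeps every departments row; unmatched ones get NULL for employees columns.
Group by departments.id and compute COUNT(e.id). COUNT(col) of an all-NULL group is 0.
  5: ids {1, 4, 11, 24, 32} → COUNT(e.id)=5
  8: ids {12, 30} → COUNT(e.id)=2
  11: ids {2, 22, 29, 33, 36} → COUNT(e.id)=5
  14: ids {38} → COUNT(e.id)=1
  16: ids {25} → COUNT(e.id)=1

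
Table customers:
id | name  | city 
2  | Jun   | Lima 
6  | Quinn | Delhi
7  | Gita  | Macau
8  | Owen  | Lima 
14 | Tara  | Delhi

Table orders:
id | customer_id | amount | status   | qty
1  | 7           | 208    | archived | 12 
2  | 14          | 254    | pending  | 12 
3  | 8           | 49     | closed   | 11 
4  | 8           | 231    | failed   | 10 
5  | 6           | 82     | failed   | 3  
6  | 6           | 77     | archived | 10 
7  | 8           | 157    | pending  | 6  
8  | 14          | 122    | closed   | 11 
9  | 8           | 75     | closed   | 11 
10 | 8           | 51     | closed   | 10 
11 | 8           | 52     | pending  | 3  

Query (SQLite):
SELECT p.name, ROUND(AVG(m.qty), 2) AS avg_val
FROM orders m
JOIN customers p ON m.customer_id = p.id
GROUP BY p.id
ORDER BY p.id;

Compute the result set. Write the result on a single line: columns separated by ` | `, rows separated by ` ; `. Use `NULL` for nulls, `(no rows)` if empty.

Quinn | 6.5 ; Gita | 12 ; Owen | 8.5 ; Tara | 11.5

Join each orders row to its customers via customer_id.
Group joined rows by customers.id; compute ROUND(AVG(m.qty), 2) per group.
  6: ids {5, 6} → ROUND(AVG(m.qty), 2)=6.5
  7: ids {1} → ROUND(AVG(m.qty), 2)=12
  8: ids {3, 4, 7, 9, 10, 11} → ROUND(AVG(m.qty), 2)=8.5
  14: ids {2, 8} → ROUND(AVG(m.qty), 2)=11.5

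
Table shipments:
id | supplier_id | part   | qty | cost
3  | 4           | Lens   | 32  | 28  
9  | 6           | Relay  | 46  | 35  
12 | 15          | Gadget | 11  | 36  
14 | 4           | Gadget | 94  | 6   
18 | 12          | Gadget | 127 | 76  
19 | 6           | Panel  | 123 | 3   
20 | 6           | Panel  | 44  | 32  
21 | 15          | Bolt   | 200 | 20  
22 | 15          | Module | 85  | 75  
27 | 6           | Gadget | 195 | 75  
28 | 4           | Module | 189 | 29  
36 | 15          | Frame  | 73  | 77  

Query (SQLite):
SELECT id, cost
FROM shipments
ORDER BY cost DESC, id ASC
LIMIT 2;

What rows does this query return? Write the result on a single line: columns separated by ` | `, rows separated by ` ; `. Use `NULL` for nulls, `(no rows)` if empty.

36 | 77 ; 18 | 76

Sort by cost desc, tiebreak id asc: (77, id=36), (76, id=18), (75, id=22), (75, id=27), (36, id=12) …. Take first 2.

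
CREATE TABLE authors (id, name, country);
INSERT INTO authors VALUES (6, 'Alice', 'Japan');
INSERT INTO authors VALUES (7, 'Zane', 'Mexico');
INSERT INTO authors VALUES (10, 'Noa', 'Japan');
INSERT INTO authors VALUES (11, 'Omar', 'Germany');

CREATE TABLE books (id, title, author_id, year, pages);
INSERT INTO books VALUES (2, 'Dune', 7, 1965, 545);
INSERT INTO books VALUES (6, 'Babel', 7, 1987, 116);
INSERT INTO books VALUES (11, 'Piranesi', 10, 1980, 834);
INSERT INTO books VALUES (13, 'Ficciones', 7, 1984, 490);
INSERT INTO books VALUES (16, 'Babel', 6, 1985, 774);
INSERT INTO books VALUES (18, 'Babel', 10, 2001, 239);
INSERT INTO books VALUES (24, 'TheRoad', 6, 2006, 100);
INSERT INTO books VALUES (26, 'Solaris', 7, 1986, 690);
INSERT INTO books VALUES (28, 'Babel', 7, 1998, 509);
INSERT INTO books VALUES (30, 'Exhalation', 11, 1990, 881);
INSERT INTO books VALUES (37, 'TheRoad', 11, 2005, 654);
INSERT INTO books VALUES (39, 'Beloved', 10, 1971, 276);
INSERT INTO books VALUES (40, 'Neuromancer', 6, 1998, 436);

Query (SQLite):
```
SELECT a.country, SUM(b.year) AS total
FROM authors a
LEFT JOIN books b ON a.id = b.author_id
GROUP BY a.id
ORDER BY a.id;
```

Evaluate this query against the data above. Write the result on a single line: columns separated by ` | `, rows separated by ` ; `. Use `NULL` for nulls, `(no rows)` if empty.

Japan | 5989 ; Mexico | 9920 ; Japan | 5952 ; Germany | 3995

LEFT JOIN keeps every authors row; unmatched ones get NULL for books columns.
Group by authors.id and compute SUM(b.year). SUM over an all-NULL group is NULL.
  6: ids {16, 24, 40} → SUM(b.year)=5989
  7: ids {2, 6, 13, 26, 28} → SUM(b.year)=9920
  10: ids {11, 18, 39} → SUM(b.year)=5952
  11: ids {30, 37} → SUM(b.year)=3995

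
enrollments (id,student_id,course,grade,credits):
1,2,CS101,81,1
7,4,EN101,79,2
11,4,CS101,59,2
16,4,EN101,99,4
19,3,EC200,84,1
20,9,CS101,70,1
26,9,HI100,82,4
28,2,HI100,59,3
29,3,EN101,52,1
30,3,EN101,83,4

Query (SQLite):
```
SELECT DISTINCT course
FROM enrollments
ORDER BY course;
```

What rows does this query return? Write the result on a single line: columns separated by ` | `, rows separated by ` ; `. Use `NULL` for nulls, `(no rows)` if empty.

Collect distinct course values from enrollments.

CS101 ; EC200 ; EN101 ; HI100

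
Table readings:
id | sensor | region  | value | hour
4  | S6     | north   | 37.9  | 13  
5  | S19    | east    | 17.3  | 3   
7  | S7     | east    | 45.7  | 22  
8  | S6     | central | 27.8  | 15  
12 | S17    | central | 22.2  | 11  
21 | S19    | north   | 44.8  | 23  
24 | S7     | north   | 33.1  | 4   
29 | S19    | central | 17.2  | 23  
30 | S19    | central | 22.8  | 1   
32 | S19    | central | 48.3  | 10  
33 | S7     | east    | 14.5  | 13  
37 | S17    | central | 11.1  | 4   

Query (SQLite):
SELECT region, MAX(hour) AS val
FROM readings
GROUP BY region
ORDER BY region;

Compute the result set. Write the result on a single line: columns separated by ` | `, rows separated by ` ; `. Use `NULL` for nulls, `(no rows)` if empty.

central | 23 ; east | 22 ; north | 23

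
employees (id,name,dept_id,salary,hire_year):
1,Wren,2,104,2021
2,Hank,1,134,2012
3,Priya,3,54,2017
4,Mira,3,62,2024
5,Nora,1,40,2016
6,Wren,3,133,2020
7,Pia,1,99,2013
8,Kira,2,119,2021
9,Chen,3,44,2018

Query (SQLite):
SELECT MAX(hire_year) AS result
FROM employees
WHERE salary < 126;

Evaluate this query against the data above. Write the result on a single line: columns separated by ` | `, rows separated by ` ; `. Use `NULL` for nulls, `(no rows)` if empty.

2024

Rows where salary < 126 → hire_year values: [2021, 2017, 2024, 2016, 2013, 2021, 2018].
MAX of non-NULL values = 2024.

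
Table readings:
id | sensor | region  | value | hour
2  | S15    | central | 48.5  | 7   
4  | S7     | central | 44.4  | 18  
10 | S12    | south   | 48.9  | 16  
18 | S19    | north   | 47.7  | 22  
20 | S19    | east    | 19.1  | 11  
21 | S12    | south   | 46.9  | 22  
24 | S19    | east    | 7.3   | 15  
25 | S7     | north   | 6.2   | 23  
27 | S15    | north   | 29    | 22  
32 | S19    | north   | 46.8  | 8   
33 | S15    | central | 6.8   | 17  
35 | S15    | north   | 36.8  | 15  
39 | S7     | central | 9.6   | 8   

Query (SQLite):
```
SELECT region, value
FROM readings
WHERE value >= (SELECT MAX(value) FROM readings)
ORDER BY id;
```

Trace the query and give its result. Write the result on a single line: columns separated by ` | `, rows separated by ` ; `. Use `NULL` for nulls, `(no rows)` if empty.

Scalar subquery: MAX(value) over all readings rows = 48.9.
Keep rows where value >= that value.

south | 48.9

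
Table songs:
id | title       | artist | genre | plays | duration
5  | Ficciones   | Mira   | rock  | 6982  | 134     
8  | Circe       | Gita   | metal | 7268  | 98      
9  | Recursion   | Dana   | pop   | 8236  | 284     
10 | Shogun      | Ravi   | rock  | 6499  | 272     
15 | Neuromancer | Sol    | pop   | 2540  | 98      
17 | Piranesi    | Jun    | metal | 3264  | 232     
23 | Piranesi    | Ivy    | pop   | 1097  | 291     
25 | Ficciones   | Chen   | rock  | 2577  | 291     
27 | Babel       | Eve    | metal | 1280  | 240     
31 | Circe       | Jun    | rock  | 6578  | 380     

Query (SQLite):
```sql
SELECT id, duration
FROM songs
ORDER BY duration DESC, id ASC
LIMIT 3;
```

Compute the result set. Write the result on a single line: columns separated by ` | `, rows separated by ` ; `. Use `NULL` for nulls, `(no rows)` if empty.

31 | 380 ; 23 | 291 ; 25 | 291

Sort by duration desc, tiebreak id asc: (380, id=31), (291, id=23), (291, id=25), (284, id=9), (272, id=10), (240, id=27) …. Take first 3.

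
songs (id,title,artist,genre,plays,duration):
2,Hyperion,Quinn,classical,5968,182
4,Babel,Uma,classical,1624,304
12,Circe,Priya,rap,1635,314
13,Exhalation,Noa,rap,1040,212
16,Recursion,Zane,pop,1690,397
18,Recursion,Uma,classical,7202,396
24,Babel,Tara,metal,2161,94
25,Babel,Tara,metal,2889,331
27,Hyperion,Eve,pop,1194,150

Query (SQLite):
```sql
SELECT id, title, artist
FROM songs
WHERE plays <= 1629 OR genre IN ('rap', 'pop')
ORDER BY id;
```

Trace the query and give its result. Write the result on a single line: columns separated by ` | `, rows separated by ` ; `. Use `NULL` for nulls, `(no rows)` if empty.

plays <= 1629: ids {4, 13, 27}
genre IN ('rap', 'pop'): ids {12, 13, 16, 27}
Combine with OR.

4 | Babel | Uma ; 12 | Circe | Priya ; 13 | Exhalation | Noa ; 16 | Recursion | Zane ; 27 | Hyperion | Eve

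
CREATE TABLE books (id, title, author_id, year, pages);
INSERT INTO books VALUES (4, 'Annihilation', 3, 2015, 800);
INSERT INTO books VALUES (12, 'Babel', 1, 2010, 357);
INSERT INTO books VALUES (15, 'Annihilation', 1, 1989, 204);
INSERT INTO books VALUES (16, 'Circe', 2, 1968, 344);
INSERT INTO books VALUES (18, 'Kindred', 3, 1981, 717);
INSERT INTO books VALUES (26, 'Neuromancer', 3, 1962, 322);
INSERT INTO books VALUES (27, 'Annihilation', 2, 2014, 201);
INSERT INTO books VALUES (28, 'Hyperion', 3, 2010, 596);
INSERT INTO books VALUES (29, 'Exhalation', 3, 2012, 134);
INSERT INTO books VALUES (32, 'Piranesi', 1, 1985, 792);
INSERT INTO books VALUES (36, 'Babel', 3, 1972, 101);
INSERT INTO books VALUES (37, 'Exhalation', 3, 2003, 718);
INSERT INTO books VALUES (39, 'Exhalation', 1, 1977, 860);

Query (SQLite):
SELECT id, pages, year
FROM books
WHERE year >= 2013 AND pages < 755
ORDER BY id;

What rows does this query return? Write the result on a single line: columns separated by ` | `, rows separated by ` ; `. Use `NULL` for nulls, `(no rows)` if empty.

27 | 201 | 2014

year >= 2013: ids {4, 27}
pages < 755: ids {12, 15, 16, 18, 26, 27, 28, 29, 36, 37}
Combine with AND.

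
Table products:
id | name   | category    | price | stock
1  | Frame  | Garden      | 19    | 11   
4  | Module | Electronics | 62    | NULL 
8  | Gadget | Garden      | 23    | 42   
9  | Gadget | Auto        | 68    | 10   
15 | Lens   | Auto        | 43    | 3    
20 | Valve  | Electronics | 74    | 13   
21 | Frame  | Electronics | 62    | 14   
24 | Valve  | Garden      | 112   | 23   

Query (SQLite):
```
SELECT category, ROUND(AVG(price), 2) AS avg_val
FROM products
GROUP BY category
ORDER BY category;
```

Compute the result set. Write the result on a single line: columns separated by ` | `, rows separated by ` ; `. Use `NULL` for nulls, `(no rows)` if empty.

Partition products by category; compute ROUND(AVG(price), 2) within each group.
  Auto: ids {9, 15} → ROUND(AVG(price), 2)=55.5
  Electronics: ids {4, 20, 21} → ROUND(AVG(price), 2)=66
  Garden: ids {1, 8, 24} → ROUND(AVG(price), 2)=51.33

Auto | 55.5 ; Electronics | 66 ; Garden | 51.33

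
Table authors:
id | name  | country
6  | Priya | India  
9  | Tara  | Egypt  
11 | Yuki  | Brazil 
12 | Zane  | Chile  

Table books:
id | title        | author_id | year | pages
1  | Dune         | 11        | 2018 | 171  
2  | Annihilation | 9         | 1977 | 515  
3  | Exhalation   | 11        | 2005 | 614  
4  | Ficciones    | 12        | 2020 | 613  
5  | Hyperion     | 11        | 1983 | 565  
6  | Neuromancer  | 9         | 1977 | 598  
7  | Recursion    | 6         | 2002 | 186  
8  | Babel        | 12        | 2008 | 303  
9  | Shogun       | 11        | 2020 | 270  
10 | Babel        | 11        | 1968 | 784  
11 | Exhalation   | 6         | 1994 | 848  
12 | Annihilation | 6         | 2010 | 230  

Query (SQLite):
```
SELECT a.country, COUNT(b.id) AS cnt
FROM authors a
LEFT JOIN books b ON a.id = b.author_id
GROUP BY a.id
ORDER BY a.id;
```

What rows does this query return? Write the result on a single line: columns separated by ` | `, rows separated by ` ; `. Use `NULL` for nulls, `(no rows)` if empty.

LEFT JOIN keeps every authors row; unmatched ones get NULL for books columns.
Group by authors.id and compute COUNT(b.id). COUNT(col) of an all-NULL group is 0.
  6: ids {7, 11, 12} → COUNT(b.id)=3
  9: ids {2, 6} → COUNT(b.id)=2
  11: ids {1, 3, 5, 9, 10} → COUNT(b.id)=5
  12: ids {4, 8} → COUNT(b.id)=2

India | 3 ; Egypt | 2 ; Brazil | 5 ; Chile | 2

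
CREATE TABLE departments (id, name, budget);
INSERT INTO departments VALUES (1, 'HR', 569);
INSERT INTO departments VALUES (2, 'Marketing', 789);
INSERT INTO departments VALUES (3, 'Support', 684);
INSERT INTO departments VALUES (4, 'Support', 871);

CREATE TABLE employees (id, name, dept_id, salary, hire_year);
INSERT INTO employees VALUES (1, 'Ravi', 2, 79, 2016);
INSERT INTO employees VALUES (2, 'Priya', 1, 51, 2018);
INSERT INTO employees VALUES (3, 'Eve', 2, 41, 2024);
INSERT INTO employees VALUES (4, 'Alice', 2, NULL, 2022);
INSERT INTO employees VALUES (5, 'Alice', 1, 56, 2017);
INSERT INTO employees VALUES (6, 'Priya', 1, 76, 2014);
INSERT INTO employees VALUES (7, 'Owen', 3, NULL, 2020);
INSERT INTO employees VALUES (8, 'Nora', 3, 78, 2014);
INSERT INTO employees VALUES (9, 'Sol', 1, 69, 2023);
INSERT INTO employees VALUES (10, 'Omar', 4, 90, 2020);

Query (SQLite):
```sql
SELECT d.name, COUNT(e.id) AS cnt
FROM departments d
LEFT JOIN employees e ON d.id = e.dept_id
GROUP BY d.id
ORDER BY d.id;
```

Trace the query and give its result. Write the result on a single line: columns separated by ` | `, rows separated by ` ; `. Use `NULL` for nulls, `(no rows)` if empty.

LEFT JOIN keeps every departments row; unmatched ones get NULL for employees columns.
Group by departments.id and compute COUNT(e.id). COUNT(col) of an all-NULL group is 0.
  1: ids {2, 5, 6, 9} → COUNT(e.id)=4
  2: ids {1, 3, 4} → COUNT(e.id)=3
  3: ids {7, 8} → COUNT(e.id)=2
  4: ids {10} → COUNT(e.id)=1

HR | 4 ; Marketing | 3 ; Support | 2 ; Support | 1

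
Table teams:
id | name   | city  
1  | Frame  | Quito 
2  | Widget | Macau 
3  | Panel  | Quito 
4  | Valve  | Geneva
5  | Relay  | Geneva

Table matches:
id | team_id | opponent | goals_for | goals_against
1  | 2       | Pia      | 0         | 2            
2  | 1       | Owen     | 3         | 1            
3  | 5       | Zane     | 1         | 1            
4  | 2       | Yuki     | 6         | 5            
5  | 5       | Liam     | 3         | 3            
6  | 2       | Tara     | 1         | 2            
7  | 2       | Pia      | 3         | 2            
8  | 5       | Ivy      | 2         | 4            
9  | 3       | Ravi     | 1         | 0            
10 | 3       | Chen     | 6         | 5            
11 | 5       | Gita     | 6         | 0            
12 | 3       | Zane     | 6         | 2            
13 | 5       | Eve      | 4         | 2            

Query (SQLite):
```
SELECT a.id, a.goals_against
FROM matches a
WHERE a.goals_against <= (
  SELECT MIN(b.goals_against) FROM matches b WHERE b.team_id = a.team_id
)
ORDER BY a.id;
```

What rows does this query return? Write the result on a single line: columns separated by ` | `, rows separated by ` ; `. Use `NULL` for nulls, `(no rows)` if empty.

For each matches row a, compute MIN(goals_against) over rows sharing a.team_id.
Keep row a if a.goals_against <= that per-group MIN.
  team_id=1: MIN(goals_against) = 1
  team_id=2: MIN(goals_against) = 2
  team_id=3: MIN(goals_against) = 0
  team_id=5: MIN(goals_against) = 0

1 | 2 ; 2 | 1 ; 6 | 2 ; 7 | 2 ; 9 | 0 ; 11 | 0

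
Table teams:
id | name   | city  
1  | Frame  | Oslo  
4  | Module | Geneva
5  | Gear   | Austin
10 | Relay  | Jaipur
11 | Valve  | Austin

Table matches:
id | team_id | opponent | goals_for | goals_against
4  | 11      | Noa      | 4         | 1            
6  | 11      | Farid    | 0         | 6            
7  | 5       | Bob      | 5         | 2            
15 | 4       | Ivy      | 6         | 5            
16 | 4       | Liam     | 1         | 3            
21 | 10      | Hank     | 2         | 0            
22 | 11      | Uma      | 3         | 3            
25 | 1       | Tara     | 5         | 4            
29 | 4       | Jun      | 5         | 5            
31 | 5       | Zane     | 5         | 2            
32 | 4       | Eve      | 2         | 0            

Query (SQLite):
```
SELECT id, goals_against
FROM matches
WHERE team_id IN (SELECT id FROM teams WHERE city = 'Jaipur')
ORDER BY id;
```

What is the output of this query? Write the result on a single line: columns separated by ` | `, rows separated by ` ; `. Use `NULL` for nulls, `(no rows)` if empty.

Inner query: teams.id where city = 'Jaipur'.
Outer: keep matches rows whose team_id is in that set.
Inner query → {10}

21 | 0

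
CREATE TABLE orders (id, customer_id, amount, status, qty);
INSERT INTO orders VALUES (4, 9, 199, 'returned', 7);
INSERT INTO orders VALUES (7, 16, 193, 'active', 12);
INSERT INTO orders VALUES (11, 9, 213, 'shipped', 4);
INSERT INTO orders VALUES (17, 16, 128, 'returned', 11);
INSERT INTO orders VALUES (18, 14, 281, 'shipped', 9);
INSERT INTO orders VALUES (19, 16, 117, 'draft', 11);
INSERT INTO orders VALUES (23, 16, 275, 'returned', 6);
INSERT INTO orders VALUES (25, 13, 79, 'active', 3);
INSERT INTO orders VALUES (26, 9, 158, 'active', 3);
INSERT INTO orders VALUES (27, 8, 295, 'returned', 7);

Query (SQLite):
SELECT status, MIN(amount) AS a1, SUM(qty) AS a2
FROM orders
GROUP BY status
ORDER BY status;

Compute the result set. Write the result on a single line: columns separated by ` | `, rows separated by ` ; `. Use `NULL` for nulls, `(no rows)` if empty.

Group orders by status.
Per group compute: MIN(amount), SUM(qty).
  active: ids {7, 25, 26} → MIN(amount)=79, SUM(qty)=18
  draft: ids {19} → MIN(amount)=117, SUM(qty)=11
  returned: ids {4, 17, 23, 27} → MIN(amount)=128, SUM(qty)=31
  shipped: ids {11, 18} → MIN(amount)=213, SUM(qty)=13

active | 79 | 18 ; draft | 117 | 11 ; returned | 128 | 31 ; shipped | 213 | 13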